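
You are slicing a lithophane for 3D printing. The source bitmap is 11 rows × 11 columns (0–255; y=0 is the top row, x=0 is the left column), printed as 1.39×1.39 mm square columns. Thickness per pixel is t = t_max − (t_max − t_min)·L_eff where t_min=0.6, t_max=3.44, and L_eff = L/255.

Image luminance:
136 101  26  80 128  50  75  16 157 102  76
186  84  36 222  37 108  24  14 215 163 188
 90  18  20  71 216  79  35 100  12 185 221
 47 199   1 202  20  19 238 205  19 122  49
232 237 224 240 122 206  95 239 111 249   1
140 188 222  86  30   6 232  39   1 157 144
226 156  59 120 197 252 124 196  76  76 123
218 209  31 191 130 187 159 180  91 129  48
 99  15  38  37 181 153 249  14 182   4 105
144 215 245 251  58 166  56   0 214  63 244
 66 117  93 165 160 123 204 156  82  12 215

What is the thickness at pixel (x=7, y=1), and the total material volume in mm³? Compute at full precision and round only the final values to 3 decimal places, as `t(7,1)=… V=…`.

span = t_max - t_min = 3.44 - 0.6 = 2.840
L(7,1) = 14, L_eff = 14/255 = 0.054902
t(7,1) = 3.44 - 2.840·0.054902 = 3.284
Σt over all 11·11 pixels = 1595843/6375 ≈ 250.3283137
V = pitch²·Σt = 1.39²·1595843/6375 = 483.659

t(7,1)=3.284 V=483.659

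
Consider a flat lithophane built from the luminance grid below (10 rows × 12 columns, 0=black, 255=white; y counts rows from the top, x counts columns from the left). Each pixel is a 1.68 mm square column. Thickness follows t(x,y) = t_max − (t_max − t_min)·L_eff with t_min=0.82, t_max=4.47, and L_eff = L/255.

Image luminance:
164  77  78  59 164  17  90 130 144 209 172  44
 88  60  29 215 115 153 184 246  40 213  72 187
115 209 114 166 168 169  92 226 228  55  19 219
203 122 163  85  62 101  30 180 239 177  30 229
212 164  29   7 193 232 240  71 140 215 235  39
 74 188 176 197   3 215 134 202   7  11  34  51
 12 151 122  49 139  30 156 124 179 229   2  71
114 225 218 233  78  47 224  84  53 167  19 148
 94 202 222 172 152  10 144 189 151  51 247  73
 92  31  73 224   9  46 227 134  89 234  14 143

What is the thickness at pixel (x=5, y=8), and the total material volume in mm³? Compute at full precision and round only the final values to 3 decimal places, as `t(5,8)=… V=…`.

t(5,8)=4.327 V=895.143

span = t_max - t_min = 4.47 - 0.82 = 3.650
L(5,8) = 10, L_eff = 10/255 = 0.039216
t(5,8) = 4.47 - 3.650·0.039216 = 4.327
Σt over all 10·12 pixels = 95147/300 ≈ 317.1566667
V = pitch²·Σt = 1.68²·95147/300 = 895.143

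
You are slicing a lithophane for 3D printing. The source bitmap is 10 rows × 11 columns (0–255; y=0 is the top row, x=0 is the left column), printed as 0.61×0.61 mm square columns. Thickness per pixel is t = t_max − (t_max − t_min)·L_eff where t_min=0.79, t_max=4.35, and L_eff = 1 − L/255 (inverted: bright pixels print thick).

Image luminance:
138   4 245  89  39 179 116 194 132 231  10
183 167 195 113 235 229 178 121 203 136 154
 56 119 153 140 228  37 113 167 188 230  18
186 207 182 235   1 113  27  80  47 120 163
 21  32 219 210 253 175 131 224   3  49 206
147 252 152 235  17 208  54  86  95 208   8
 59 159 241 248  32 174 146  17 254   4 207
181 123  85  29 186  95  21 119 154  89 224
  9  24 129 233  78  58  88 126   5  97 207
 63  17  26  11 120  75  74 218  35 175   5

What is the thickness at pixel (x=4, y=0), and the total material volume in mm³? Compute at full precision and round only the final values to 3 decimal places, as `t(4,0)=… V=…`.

t(4,0)=1.334 V=104.055

span = t_max - t_min = 4.35 - 0.79 = 3.560
L(4,0) = 39, L_eff = 1 - 39/255 = 0.847059 (inverted)
t(4,0) = 4.35 - 3.560·0.847059 = 1.334
Σt over all 10·11 pixels = 1188481/4250 ≈ 279.6425882
V = pitch²·Σt = 0.61²·1188481/4250 = 104.055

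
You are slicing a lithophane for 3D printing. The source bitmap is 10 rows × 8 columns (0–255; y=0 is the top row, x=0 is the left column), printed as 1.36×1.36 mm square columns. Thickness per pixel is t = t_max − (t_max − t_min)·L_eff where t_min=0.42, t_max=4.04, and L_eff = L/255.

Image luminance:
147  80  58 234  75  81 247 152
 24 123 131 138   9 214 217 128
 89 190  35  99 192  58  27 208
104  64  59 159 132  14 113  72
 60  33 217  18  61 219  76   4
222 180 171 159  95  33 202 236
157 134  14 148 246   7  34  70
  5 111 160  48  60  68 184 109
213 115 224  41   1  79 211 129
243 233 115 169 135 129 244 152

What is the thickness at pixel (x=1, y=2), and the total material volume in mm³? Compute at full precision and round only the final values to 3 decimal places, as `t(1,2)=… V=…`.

span = t_max - t_min = 4.04 - 0.42 = 3.620
L(1,2) = 190, L_eff = 190/255 = 0.745098
t(1,2) = 4.04 - 3.620·0.745098 = 1.343
Σt over all 10·8 pixels = 2374693/12750 ≈ 186.2504314
V = pitch²·Σt = 1.36²·2374693/12750 = 344.489

t(1,2)=1.343 V=344.489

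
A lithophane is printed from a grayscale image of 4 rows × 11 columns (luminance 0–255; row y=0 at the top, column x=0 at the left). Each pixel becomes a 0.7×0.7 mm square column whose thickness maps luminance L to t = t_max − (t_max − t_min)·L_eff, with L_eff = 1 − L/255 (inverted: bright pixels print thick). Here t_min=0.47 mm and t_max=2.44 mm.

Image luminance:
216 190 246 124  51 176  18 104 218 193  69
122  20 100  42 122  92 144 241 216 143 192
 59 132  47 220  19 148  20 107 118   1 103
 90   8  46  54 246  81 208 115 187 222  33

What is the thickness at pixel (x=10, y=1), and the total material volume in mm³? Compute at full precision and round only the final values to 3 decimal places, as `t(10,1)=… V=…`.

span = t_max - t_min = 2.44 - 0.47 = 1.970
L(10,1) = 192, L_eff = 1 - 192/255 = 0.247059 (inverted)
t(10,1) = 2.44 - 1.970·0.247059 = 1.953
Σt over all 4·11 pixels = 1572031/25500 ≈ 61.6482745
V = pitch²·Σt = 0.7²·1572031/25500 = 30.208

t(10,1)=1.953 V=30.208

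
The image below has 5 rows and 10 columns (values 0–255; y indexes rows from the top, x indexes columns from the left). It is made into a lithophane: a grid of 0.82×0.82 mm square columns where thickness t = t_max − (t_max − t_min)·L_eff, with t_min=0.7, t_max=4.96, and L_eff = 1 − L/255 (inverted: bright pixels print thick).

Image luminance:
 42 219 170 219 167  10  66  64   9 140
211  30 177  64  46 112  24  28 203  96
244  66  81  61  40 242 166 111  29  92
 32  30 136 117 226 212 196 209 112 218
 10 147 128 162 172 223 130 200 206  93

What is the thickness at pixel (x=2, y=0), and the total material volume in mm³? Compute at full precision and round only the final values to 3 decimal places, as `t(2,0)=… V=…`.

t(2,0)=3.540 V=93.044

span = t_max - t_min = 4.96 - 0.7 = 4.260
L(2,0) = 170, L_eff = 1 - 170/255 = 0.333333 (inverted)
t(2,0) = 4.96 - 4.260·0.333333 = 3.540
Σt over all 5·10 pixels = 138.376
V = pitch²·Σt = 0.82²·138.376 = 93.044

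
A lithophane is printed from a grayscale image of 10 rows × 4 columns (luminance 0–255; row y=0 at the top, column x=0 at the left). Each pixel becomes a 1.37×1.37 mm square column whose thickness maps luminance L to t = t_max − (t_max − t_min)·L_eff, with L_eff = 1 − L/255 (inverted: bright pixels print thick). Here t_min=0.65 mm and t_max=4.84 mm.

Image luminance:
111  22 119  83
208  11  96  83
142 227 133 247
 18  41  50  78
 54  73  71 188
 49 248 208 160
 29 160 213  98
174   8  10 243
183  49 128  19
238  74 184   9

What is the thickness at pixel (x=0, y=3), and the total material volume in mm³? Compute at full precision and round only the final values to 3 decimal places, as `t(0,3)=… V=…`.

span = t_max - t_min = 4.84 - 0.65 = 4.190
L(0,3) = 18, L_eff = 1 - 18/255 = 0.929412 (inverted)
t(0,3) = 4.84 - 4.190·0.929412 = 0.946
Σt over all 10·4 pixels = 100.582
V = pitch²·Σt = 1.37²·100.582 = 188.782

t(0,3)=0.946 V=188.782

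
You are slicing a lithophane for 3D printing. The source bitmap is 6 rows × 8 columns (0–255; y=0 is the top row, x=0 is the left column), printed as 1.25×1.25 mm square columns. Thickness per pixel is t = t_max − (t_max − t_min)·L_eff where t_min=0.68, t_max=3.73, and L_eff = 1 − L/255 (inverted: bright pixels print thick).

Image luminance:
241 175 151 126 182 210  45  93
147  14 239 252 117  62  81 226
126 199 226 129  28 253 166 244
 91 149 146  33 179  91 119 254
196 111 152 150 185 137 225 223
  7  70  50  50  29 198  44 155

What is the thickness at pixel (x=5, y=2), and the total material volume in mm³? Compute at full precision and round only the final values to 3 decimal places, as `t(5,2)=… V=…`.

t(5,2)=3.706 V=177.635

span = t_max - t_min = 3.73 - 0.68 = 3.050
L(5,2) = 253, L_eff = 1 - 253/255 = 0.007843 (inverted)
t(5,2) = 3.73 - 3.050·0.007843 = 3.706
Σt over all 6·8 pixels = 5798/51 ≈ 113.6862745
V = pitch²·Σt = 1.25²·5798/51 = 177.635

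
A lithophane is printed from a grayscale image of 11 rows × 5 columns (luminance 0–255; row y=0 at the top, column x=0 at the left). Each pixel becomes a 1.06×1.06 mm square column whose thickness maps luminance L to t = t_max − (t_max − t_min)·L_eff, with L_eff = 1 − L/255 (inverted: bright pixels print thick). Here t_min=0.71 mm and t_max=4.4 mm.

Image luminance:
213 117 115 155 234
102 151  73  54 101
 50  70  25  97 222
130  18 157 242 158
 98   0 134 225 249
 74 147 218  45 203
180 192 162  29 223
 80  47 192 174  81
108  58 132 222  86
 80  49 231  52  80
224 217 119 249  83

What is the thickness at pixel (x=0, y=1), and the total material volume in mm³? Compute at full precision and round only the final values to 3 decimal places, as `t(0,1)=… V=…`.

t(0,1)=2.186 V=161.381

span = t_max - t_min = 4.4 - 0.71 = 3.690
L(0,1) = 102, L_eff = 1 - 102/255 = 0.600000 (inverted)
t(0,1) = 4.4 - 3.690·0.600000 = 2.186
Σt over all 11·5 pixels = 610423/4250 ≈ 143.6289412
V = pitch²·Σt = 1.06²·610423/4250 = 161.381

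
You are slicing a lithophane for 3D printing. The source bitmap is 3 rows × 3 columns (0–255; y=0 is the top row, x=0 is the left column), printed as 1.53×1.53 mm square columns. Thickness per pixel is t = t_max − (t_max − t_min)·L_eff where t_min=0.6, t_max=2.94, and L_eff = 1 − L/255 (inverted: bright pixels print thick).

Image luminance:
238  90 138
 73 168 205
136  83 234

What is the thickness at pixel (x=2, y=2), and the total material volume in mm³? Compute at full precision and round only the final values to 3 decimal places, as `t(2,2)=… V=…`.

t(2,2)=2.747 V=41.963

span = t_max - t_min = 2.94 - 0.6 = 2.340
L(2,2) = 234, L_eff = 1 - 234/255 = 0.082353 (inverted)
t(2,2) = 2.94 - 2.340·0.082353 = 2.747
Σt over all 3·3 pixels = 15237/850 ≈ 17.9258824
V = pitch²·Σt = 1.53²·15237/850 = 41.963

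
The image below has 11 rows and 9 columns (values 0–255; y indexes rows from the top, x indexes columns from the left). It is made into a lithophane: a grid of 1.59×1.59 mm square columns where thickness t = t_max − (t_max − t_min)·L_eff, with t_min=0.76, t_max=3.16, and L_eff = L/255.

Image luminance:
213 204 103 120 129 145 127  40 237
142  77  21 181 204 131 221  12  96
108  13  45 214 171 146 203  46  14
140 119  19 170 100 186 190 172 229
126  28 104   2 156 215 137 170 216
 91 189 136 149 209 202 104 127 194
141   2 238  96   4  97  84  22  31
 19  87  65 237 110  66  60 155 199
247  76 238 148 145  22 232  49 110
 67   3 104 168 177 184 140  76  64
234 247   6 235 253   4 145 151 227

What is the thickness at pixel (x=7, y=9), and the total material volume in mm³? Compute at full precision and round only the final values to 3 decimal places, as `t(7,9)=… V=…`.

t(7,9)=2.445 V=488.518

span = t_max - t_min = 3.16 - 0.76 = 2.400
L(7,9) = 76, L_eff = 76/255 = 0.298039
t(7,9) = 3.16 - 2.400·0.298039 = 2.445
Σt over all 11·9 pixels = 3285/17 ≈ 193.2352941
V = pitch²·Σt = 1.59²·3285/17 = 488.518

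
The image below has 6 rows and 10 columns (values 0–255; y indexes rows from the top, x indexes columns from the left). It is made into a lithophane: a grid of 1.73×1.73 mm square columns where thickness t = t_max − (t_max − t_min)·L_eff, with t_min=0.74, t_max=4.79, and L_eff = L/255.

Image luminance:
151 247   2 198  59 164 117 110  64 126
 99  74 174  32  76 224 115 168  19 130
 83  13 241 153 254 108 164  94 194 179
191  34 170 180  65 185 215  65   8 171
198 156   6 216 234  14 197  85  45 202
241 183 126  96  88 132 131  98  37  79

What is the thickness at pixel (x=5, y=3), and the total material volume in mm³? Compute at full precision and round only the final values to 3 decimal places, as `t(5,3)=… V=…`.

span = t_max - t_min = 4.79 - 0.74 = 4.050
L(5,3) = 185, L_eff = 185/255 = 0.725490
t(5,3) = 4.79 - 4.050·0.725490 = 1.852
Σt over all 6·10 pixels = 14061/85 ≈ 165.4235294
V = pitch²·Σt = 1.73²·14061/85 = 495.096

t(5,3)=1.852 V=495.096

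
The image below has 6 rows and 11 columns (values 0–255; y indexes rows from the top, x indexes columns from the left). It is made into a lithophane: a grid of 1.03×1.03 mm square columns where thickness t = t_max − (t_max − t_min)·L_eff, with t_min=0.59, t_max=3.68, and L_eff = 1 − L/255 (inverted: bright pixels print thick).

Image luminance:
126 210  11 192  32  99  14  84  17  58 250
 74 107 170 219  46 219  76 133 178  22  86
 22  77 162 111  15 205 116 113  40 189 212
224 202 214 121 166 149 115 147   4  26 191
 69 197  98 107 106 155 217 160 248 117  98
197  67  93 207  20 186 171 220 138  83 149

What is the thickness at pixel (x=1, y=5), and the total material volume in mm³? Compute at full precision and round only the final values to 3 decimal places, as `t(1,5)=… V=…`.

t(1,5)=1.402 V=148.617

span = t_max - t_min = 3.68 - 0.59 = 3.090
L(1,5) = 67, L_eff = 1 - 67/255 = 0.737255 (inverted)
t(1,5) = 3.68 - 3.090·0.737255 = 1.402
Σt over all 6·11 pixels = 140.086
V = pitch²·Σt = 1.03²·140.086 = 148.617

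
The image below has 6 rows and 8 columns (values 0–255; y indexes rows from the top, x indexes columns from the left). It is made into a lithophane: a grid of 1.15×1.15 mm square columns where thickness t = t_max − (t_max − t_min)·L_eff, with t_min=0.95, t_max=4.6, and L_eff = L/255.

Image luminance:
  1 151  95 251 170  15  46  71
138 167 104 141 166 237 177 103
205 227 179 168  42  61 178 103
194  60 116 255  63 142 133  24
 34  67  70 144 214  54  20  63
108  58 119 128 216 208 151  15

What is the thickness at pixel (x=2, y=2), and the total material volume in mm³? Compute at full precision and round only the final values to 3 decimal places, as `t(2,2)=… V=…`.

span = t_max - t_min = 4.6 - 0.95 = 3.650
L(2,2) = 179, L_eff = 179/255 = 0.701961
t(2,2) = 4.6 - 3.650·0.701961 = 2.038
Σt over all 6·8 pixels = 174721/1275 ≈ 137.0360784
V = pitch²·Σt = 1.15²·174721/1275 = 181.230

t(2,2)=2.038 V=181.230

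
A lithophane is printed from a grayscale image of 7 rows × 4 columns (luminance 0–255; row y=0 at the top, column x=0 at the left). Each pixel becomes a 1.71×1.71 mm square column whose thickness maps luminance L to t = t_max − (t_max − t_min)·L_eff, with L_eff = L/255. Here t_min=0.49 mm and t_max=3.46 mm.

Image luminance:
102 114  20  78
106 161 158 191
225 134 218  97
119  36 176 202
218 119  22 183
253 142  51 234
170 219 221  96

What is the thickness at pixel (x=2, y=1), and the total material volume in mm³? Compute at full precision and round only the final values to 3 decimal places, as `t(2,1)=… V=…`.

t(2,1)=1.620 V=144.844

span = t_max - t_min = 3.46 - 0.49 = 2.970
L(2,1) = 158, L_eff = 158/255 = 0.619608
t(2,1) = 3.46 - 2.970·0.619608 = 1.620
Σt over all 7·4 pixels = 84209/1700 ≈ 49.5347059
V = pitch²·Σt = 1.71²·84209/1700 = 144.844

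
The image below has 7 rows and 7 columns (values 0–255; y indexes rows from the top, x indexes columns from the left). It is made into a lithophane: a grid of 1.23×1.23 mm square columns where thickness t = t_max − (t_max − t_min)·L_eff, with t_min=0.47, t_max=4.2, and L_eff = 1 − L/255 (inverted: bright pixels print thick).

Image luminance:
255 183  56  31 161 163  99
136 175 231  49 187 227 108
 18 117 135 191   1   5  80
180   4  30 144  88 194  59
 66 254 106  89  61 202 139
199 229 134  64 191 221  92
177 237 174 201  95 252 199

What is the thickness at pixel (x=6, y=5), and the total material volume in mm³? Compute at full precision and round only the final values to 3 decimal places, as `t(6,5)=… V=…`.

span = t_max - t_min = 4.2 - 0.47 = 3.730
L(6,5) = 92, L_eff = 1 - 92/255 = 0.639216 (inverted)
t(6,5) = 4.2 - 3.730·0.639216 = 1.816
Σt over all 7·7 pixels = 1541131/12750 ≈ 120.8730196
V = pitch²·Σt = 1.23²·1541131/12750 = 182.869

t(6,5)=1.816 V=182.869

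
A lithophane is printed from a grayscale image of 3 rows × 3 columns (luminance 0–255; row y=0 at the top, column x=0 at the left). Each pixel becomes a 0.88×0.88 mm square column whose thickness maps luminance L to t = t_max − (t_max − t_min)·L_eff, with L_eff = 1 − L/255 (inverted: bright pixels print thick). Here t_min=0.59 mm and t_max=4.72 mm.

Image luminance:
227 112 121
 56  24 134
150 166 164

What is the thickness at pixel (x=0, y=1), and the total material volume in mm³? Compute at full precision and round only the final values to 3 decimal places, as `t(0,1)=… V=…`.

t(0,1)=1.497 V=18.586

span = t_max - t_min = 4.72 - 0.59 = 4.130
L(0,1) = 56, L_eff = 1 - 56/255 = 0.780392 (inverted)
t(0,1) = 4.72 - 4.130·0.780392 = 1.497
Σt over all 3·3 pixels = 612007/25500 ≈ 24.0002745
V = pitch²·Σt = 0.88²·612007/25500 = 18.586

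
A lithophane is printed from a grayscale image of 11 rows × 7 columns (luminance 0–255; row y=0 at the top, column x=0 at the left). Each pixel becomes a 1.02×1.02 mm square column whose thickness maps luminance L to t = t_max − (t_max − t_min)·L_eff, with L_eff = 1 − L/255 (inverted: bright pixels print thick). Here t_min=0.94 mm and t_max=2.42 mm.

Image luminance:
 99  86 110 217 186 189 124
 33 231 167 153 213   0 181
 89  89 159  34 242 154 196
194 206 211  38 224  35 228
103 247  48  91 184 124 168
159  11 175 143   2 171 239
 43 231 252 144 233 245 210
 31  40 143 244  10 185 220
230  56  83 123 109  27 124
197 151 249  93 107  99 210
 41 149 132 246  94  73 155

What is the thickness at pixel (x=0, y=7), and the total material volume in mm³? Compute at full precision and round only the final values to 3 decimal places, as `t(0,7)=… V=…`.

t(0,7)=1.120 V=141.316

span = t_max - t_min = 2.42 - 0.94 = 1.480
L(0,7) = 31, L_eff = 1 - 31/255 = 0.878431 (inverted)
t(0,7) = 2.42 - 1.480·0.878431 = 1.120
Σt over all 11·7 pixels = 577271/4250 ≈ 135.8284706
V = pitch²·Σt = 1.02²·577271/4250 = 141.316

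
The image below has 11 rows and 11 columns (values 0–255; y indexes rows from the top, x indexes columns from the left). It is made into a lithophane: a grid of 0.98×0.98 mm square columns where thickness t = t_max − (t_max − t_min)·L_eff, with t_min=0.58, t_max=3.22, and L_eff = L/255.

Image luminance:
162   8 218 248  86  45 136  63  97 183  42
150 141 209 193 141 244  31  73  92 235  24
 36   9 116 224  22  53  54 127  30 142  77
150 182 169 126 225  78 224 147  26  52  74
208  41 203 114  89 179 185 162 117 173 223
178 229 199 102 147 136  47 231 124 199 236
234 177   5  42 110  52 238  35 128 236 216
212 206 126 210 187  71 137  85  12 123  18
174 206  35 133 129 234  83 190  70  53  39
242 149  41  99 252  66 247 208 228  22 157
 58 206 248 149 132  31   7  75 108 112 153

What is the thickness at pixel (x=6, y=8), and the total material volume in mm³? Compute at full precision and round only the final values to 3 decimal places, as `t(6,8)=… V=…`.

span = t_max - t_min = 3.22 - 0.58 = 2.640
L(6,8) = 83, L_eff = 83/255 = 0.325490
t(6,8) = 3.22 - 2.640·0.325490 = 2.361
Σt over all 11·11 pixels = 957077/4250 ≈ 225.1945882
V = pitch²·Σt = 0.98²·957077/4250 = 216.277

t(6,8)=2.361 V=216.277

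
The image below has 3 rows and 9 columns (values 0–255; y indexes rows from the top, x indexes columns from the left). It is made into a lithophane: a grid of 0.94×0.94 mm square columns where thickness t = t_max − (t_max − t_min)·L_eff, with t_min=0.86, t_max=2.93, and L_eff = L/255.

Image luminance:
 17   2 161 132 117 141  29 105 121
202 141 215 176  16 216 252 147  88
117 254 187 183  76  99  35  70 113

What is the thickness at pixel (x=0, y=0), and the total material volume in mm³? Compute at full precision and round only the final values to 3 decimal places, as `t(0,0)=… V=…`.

t(0,0)=2.792 V=45.428

span = t_max - t_min = 2.93 - 0.86 = 2.070
L(0,0) = 17, L_eff = 17/255 = 0.066667
t(0,0) = 2.93 - 2.070·0.066667 = 2.792
Σt over all 3·9 pixels = 437007/8500 ≈ 51.4125882
V = pitch²·Σt = 0.94²·437007/8500 = 45.428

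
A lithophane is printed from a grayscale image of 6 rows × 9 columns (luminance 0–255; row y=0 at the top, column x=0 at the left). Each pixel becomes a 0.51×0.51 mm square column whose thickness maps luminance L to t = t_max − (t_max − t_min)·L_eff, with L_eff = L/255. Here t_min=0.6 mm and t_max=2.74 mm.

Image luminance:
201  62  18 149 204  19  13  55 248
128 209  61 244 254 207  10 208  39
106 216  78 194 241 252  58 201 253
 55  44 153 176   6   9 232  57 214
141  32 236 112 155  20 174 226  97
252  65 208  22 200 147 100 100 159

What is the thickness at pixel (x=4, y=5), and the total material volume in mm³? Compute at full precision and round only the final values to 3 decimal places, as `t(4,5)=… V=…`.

span = t_max - t_min = 2.74 - 0.6 = 2.140
L(4,5) = 200, L_eff = 200/255 = 0.784314
t(4,5) = 2.74 - 2.140·0.784314 = 1.062
Σt over all 6·9 pixels = 1471/17 ≈ 86.5294118
V = pitch²·Σt = 0.51²·1471/17 = 22.506

t(4,5)=1.062 V=22.506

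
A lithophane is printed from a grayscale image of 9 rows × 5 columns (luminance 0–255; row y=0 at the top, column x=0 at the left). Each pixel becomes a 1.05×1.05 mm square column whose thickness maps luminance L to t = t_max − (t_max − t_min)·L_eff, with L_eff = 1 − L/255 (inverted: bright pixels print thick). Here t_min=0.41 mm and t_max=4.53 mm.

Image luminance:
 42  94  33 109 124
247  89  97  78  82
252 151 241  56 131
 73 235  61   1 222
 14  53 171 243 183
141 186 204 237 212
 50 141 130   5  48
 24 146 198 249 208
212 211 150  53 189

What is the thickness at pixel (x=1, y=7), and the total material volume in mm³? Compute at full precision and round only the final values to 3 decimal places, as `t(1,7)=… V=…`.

span = t_max - t_min = 4.53 - 0.41 = 4.120
L(1,7) = 146, L_eff = 1 - 146/255 = 0.427451 (inverted)
t(1,7) = 4.53 - 4.120·0.427451 = 2.769
Σt over all 9·5 pixels = 2973787/25500 ≈ 116.6190980
V = pitch²·Σt = 1.05²·2973787/25500 = 128.573

t(1,7)=2.769 V=128.573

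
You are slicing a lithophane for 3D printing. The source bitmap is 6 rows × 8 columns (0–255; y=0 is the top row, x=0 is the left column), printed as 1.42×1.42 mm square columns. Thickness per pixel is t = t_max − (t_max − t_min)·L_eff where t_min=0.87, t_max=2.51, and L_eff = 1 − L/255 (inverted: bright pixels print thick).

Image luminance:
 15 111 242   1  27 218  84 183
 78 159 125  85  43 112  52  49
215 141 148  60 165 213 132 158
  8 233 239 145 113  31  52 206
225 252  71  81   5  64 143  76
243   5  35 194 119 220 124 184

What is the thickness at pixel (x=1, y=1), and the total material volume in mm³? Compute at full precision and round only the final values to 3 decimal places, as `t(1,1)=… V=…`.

span = t_max - t_min = 2.51 - 0.87 = 1.640
L(1,1) = 159, L_eff = 1 - 159/255 = 0.376471 (inverted)
t(1,1) = 2.51 - 1.640·0.376471 = 1.893
Σt over all 6·8 pixels = 507464/6375 ≈ 79.6021961
V = pitch²·Σt = 1.42²·507464/6375 = 160.510

t(1,1)=1.893 V=160.510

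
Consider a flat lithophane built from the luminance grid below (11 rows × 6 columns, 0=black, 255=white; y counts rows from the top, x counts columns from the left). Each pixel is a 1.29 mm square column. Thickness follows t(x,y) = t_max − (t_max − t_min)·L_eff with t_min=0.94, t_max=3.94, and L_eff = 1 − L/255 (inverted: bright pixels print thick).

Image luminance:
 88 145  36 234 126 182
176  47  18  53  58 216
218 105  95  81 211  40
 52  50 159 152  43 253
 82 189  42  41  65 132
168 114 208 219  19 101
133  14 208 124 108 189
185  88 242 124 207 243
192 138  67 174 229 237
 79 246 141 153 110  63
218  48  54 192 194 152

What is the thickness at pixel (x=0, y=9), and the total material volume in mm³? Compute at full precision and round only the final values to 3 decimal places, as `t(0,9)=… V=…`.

t(0,9)=1.869 V=274.937

span = t_max - t_min = 3.94 - 0.94 = 3.000
L(0,9) = 79, L_eff = 1 - 79/255 = 0.690196 (inverted)
t(0,9) = 3.94 - 3.000·0.690196 = 1.869
Σt over all 11·6 pixels = 70217/425 ≈ 165.2164706
V = pitch²·Σt = 1.29²·70217/425 = 274.937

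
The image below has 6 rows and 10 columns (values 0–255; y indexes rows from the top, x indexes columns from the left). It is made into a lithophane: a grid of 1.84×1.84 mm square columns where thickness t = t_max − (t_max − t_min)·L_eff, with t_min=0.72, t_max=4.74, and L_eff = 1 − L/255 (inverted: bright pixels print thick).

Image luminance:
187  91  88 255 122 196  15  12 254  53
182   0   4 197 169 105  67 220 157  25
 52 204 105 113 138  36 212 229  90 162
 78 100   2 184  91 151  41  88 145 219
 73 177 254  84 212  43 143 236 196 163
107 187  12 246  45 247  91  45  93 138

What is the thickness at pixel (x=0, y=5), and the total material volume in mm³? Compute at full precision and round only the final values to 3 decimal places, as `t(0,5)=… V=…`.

t(0,5)=2.407 V=553.547

span = t_max - t_min = 4.74 - 0.72 = 4.020
L(0,5) = 107, L_eff = 1 - 107/255 = 0.580392 (inverted)
t(0,5) = 4.74 - 4.020·0.580392 = 2.407
Σt over all 6·10 pixels = 694877/4250 ≈ 163.5004706
V = pitch²·Σt = 1.84²·694877/4250 = 553.547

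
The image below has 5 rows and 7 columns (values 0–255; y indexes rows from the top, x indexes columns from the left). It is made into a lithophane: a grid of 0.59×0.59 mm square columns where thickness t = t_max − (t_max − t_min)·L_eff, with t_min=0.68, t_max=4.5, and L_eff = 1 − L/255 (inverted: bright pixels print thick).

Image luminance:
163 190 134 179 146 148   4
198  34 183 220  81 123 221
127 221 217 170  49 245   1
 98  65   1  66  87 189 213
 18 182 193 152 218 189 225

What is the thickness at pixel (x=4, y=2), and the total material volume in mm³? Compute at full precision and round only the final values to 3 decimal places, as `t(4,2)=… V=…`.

t(4,2)=1.414 V=34.097

span = t_max - t_min = 4.5 - 0.68 = 3.820
L(4,2) = 49, L_eff = 1 - 49/255 = 0.807843 (inverted)
t(4,2) = 4.5 - 3.820·0.807843 = 1.414
Σt over all 5·7 pixels = 8326/85 ≈ 97.9529412
V = pitch²·Σt = 0.59²·8326/85 = 34.097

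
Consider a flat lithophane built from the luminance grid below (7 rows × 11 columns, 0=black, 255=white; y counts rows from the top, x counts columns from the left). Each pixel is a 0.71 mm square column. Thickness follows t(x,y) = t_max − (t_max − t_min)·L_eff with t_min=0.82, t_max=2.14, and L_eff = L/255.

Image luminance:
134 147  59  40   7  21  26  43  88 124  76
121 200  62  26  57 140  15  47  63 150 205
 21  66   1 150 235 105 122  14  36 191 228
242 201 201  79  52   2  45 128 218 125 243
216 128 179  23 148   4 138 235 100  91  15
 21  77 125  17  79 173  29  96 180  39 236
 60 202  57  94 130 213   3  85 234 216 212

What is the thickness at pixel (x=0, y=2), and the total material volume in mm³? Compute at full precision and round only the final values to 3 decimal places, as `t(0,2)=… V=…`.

t(0,2)=2.031 V=61.117

span = t_max - t_min = 2.14 - 0.82 = 1.320
L(0,2) = 21, L_eff = 21/255 = 0.082353
t(0,2) = 2.14 - 1.320·0.082353 = 2.031
Σt over all 7·11 pixels = 515273/4250 ≈ 121.2407059
V = pitch²·Σt = 0.71²·515273/4250 = 61.117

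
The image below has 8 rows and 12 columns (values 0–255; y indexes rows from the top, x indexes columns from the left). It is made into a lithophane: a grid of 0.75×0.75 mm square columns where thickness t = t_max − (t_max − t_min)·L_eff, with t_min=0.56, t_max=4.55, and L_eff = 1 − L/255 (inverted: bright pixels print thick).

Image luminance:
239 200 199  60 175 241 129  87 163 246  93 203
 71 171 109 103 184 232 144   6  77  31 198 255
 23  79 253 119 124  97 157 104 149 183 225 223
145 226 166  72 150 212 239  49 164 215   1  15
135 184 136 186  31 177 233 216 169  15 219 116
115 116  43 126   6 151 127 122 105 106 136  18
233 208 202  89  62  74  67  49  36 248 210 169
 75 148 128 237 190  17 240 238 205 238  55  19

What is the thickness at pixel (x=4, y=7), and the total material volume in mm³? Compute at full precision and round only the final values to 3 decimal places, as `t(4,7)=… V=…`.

t(4,7)=3.533 V=148.453

span = t_max - t_min = 4.55 - 0.56 = 3.990
L(4,7) = 190, L_eff = 1 - 190/255 = 0.254902 (inverted)
t(4,7) = 4.55 - 3.990·0.254902 = 3.533
Σt over all 8·12 pixels = 2243283/8500 ≈ 263.9156471
V = pitch²·Σt = 0.75²·2243283/8500 = 148.453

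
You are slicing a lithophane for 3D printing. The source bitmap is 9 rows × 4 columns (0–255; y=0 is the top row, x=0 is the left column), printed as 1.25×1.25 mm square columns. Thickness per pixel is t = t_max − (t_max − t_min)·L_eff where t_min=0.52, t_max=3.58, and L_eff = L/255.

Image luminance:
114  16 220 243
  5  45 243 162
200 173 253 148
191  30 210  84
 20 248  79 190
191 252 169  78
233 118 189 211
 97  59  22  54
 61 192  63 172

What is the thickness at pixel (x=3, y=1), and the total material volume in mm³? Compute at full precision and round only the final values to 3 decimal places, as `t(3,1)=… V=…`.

t(3,1)=1.636 V=106.969

span = t_max - t_min = 3.58 - 0.52 = 3.060
L(3,1) = 162, L_eff = 162/255 = 0.635294
t(3,1) = 3.58 - 3.060·0.635294 = 1.636
Σt over all 9·4 pixels = 68.46
V = pitch²·Σt = 1.25²·68.46 = 106.969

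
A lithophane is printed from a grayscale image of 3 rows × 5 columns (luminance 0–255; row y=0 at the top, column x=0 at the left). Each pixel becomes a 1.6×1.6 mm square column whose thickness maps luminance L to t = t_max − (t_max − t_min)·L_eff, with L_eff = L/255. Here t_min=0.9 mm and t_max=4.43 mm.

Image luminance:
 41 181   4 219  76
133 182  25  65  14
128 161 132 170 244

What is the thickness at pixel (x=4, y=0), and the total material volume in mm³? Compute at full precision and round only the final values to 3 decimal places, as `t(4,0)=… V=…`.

span = t_max - t_min = 4.43 - 0.9 = 3.530
L(4,0) = 76, L_eff = 76/255 = 0.298039
t(4,0) = 4.43 - 3.530·0.298039 = 3.378
Σt over all 3·5 pixels = 10679/255 ≈ 41.8784314
V = pitch²·Σt = 1.6²·10679/255 = 107.209

t(4,0)=3.378 V=107.209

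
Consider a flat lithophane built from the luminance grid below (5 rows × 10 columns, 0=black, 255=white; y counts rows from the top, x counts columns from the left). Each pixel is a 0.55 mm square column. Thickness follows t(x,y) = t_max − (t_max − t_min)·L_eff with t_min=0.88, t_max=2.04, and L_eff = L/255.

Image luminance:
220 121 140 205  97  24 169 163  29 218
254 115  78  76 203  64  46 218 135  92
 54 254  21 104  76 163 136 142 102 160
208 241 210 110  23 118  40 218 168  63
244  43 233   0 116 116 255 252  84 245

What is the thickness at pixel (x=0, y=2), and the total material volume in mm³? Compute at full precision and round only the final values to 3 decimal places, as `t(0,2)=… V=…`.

span = t_max - t_min = 2.04 - 0.88 = 1.160
L(0,2) = 54, L_eff = 54/255 = 0.211765
t(0,2) = 2.04 - 1.160·0.211765 = 1.794
Σt over all 5·10 pixels = 451136/6375 ≈ 70.7664314
V = pitch²·Σt = 0.55²·451136/6375 = 21.407

t(0,2)=1.794 V=21.407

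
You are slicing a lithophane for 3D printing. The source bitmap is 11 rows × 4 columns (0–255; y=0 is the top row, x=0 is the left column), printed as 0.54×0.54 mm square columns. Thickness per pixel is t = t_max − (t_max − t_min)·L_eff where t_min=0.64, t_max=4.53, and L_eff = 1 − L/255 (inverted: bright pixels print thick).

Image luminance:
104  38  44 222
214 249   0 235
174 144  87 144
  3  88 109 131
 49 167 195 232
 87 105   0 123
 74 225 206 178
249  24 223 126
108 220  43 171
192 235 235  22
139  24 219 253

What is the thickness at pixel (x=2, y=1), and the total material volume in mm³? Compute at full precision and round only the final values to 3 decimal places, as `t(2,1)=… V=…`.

t(2,1)=0.640 V=35.391

span = t_max - t_min = 4.53 - 0.64 = 3.890
L(2,1) = 0, L_eff = 1 - 0/255 = 1.000000 (inverted)
t(2,1) = 4.53 - 3.890·1.000000 = 0.640
Σt over all 11·4 pixels = 309487/2550 ≈ 121.3674510
V = pitch²·Σt = 0.54²·309487/2550 = 35.391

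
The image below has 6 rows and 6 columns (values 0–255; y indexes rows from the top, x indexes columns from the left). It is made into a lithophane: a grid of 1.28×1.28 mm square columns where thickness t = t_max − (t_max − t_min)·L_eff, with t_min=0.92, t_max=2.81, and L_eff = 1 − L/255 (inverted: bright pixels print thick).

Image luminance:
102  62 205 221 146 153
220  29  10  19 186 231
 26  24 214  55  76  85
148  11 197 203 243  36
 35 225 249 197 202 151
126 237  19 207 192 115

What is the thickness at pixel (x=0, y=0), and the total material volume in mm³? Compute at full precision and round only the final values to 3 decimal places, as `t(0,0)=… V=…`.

span = t_max - t_min = 2.81 - 0.92 = 1.890
L(0,0) = 102, L_eff = 1 - 102/255 = 0.600000 (inverted)
t(0,0) = 2.81 - 1.890·0.600000 = 1.676
Σt over all 6·6 pixels = 587511/8500 ≈ 69.1189412
V = pitch²·Σt = 1.28²·587511/8500 = 113.244

t(0,0)=1.676 V=113.244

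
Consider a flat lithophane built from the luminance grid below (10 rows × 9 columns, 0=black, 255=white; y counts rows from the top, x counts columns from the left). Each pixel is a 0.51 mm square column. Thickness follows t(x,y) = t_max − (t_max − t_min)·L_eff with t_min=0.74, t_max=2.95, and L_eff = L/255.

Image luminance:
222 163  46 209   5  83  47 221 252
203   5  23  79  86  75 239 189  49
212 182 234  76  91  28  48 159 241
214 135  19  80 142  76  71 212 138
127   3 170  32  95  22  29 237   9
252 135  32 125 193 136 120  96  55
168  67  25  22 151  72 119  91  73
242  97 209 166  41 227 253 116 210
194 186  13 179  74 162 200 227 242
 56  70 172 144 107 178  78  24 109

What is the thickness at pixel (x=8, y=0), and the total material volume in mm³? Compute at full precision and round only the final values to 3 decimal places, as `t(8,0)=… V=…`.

t(8,0)=0.766 V=43.841

span = t_max - t_min = 2.95 - 0.74 = 2.210
L(8,0) = 252, L_eff = 252/255 = 0.988235
t(8,0) = 2.95 - 2.210·0.988235 = 0.766
Σt over all 10·9 pixels = 63208/375 ≈ 168.5546667
V = pitch²·Σt = 0.51²·63208/375 = 43.841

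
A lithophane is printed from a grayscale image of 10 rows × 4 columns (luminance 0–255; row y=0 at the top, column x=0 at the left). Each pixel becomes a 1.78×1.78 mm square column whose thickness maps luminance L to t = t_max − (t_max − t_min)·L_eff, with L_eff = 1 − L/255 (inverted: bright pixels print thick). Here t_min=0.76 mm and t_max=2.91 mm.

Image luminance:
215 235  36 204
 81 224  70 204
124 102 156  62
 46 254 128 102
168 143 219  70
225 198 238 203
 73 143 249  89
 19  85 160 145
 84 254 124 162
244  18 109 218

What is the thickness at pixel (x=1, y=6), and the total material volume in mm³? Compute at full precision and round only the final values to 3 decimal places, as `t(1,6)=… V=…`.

span = t_max - t_min = 2.91 - 0.76 = 2.150
L(1,6) = 143, L_eff = 1 - 143/255 = 0.439216 (inverted)
t(1,6) = 2.91 - 2.150·0.439216 = 1.966
Σt over all 10·4 pixels = 136003/1700 ≈ 80.0017647
V = pitch²·Σt = 1.78²·136003/1700 = 253.478

t(1,6)=1.966 V=253.478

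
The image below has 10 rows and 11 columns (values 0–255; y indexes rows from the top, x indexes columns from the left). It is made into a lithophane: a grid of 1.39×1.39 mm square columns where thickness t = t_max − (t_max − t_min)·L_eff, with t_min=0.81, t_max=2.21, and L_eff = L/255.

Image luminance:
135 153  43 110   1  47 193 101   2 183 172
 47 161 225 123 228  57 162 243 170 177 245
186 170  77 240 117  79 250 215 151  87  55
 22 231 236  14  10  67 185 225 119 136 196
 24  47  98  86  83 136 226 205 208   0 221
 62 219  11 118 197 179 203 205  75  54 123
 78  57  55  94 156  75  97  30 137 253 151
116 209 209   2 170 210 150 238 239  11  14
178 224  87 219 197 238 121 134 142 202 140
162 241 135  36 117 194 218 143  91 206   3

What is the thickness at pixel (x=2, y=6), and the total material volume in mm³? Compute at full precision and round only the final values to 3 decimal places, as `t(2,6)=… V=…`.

span = t_max - t_min = 2.21 - 0.81 = 1.400
L(2,6) = 55, L_eff = 55/255 = 0.215686
t(2,6) = 2.21 - 1.400·0.215686 = 1.908
Σt over all 10·11 pixels = 81967/510 ≈ 160.7196078
V = pitch²·Σt = 1.39²·81967/510 = 310.526

t(2,6)=1.908 V=310.526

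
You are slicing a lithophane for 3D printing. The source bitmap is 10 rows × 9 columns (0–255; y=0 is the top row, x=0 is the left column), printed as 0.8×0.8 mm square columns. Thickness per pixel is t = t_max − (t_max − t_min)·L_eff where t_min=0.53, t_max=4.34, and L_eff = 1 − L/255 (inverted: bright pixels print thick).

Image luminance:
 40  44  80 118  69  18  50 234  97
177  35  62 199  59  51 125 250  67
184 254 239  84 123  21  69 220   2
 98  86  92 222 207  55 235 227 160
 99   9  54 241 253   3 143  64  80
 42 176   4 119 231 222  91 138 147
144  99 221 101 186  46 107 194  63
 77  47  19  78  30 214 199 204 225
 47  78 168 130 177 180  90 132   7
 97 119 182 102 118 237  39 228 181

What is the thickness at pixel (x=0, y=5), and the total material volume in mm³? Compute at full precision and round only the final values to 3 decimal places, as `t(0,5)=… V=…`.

span = t_max - t_min = 4.34 - 0.53 = 3.810
L(0,5) = 42, L_eff = 1 - 42/255 = 0.835294 (inverted)
t(0,5) = 4.34 - 3.810·0.835294 = 1.158
Σt over all 10·9 pixels = 361379/1700 ≈ 212.5758824
V = pitch²·Σt = 0.8²·361379/1700 = 136.049

t(0,5)=1.158 V=136.049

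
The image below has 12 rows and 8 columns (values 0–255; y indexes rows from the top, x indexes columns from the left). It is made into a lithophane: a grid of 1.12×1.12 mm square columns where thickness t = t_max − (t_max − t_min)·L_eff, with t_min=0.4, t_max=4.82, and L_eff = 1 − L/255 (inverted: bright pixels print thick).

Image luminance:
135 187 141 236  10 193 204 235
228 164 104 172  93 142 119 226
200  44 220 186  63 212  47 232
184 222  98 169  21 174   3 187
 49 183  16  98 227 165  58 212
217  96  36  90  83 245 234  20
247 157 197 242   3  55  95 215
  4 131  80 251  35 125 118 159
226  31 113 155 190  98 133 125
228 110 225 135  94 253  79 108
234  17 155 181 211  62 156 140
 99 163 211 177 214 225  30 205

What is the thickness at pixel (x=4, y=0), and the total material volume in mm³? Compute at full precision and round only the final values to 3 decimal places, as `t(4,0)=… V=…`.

t(4,0)=0.573 V=347.721

span = t_max - t_min = 4.82 - 0.4 = 4.420
L(4,0) = 10, L_eff = 1 - 10/255 = 0.960784 (inverted)
t(4,0) = 4.82 - 4.420·0.960784 = 0.573
Σt over all 12·8 pixels = 207901/750 ≈ 277.2013333
V = pitch²·Σt = 1.12²·207901/750 = 347.721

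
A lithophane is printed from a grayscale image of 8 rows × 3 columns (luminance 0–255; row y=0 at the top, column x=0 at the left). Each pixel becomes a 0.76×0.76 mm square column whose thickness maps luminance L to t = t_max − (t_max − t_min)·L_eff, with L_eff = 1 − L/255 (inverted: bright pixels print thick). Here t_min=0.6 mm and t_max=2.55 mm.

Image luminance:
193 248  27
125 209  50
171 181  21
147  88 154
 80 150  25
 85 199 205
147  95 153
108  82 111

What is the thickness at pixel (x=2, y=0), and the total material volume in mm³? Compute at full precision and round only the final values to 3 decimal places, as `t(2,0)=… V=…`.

span = t_max - t_min = 2.55 - 0.6 = 1.950
L(2,0) = 27, L_eff = 1 - 27/255 = 0.894118 (inverted)
t(2,0) = 2.55 - 1.950·0.894118 = 0.806
Σt over all 8·3 pixels = 32091/850 ≈ 37.7541176
V = pitch²·Σt = 0.76²·32091/850 = 21.807

t(2,0)=0.806 V=21.807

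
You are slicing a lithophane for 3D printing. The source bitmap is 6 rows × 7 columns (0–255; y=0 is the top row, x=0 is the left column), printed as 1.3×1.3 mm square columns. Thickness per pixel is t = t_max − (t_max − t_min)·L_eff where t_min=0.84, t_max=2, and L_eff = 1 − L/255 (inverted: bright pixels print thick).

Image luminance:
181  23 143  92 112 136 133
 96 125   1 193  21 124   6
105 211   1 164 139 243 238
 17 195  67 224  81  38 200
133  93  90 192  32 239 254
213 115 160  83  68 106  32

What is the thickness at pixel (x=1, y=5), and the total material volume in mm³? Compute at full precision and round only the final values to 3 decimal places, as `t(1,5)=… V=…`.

t(1,5)=1.363 V=98.977

span = t_max - t_min = 2 - 0.84 = 1.160
L(1,5) = 115, L_eff = 1 - 115/255 = 0.549020 (inverted)
t(1,5) = 2 - 1.160·0.549020 = 1.363
Σt over all 6·7 pixels = 373361/6375 ≈ 58.5664314
V = pitch²·Σt = 1.3²·373361/6375 = 98.977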